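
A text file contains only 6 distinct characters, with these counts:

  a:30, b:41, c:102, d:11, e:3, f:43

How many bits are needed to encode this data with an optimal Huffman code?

500

Greedily combine the two least-frequent nodes:
e(3) + d(11) → 14
14 + a(30) → 44
b(41) + f(43) → 84
44 + 84 → 128
c(102) + 128 → 230
The encoded length is the sum of every internal node's weight: 14 + 44 + 84 + 128 + 230 = 500 bits.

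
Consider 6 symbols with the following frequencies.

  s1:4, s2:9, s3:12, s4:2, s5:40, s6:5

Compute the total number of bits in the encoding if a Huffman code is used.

141

Build the Huffman tree bottom-up:
combine s4(2), s1(4) → 6
combine s6(5), 6 → 11
combine s2(9), 11 → 20
combine s3(12), 20 → 32
combine 32, s5(40) → 72
Total encoded bits = sum of merged weights = 6 + 11 + 20 + 32 + 72 = 141.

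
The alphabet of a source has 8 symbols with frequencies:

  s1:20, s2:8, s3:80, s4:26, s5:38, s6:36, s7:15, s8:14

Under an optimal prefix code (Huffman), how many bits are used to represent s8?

Huffman merges, smallest pair first:
merge s2(8) and s8(14): 22
merge s7(15) and s1(20): 35
merge 22 and s4(26): 48
merge 35 and s6(36): 71
merge s5(38) and 48: 86
merge 71 and s3(80): 151
merge 86 and 151: 237
s8 sits 4 levels below the root, so its codeword is 4 bits.

4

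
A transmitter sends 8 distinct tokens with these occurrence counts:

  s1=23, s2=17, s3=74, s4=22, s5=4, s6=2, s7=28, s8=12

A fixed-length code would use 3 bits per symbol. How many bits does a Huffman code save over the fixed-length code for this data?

Fixed-length: 3 bits × 182 symbols = 546 bits.
Huffman merges:
combine s6(2), s5(4) → 6
combine 6, s8(12) → 18
combine s2(17), 18 → 35
combine s4(22), s1(23) → 45
combine s7(28), 35 → 63
combine 45, 63 → 108
combine s3(74), 108 → 182
Huffman total = 6 + 18 + 35 + 45 + 63 + 108 + 182 = 457 bits.
Saving = 546 − 457 = 89 bits.

89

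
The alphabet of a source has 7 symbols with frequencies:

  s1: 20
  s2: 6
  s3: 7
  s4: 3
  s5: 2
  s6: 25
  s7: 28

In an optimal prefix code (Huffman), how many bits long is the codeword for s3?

3

Repeatedly merge the two smallest:
combine s5(2), s4(3) → 5
combine 5, s2(6) → 11
combine s3(7), 11 → 18
combine 18, s1(20) → 38
combine s6(25), s7(28) → 53
combine 38, 53 → 91
s3's leaf is at depth 3, giving a 3-bit codeword.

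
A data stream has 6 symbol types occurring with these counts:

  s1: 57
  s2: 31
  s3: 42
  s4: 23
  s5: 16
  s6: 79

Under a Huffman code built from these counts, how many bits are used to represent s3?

Build the tree from the bottom:
merge s5(16) and s4(23): 39
merge s2(31) and 39: 70
merge s3(42) and s1(57): 99
merge 70 and s6(79): 149
merge 99 and 149: 248
The subtree containing s3 is merged 2 times, so code length = 2.

2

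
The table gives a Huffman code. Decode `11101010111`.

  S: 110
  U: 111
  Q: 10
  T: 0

UTQQU

Read left to right; each codeword is recognised as soon as it completes (prefix code):
  111→U | 0→T | 10→Q | 10→Q | 111→U
Decoded message: UTQQU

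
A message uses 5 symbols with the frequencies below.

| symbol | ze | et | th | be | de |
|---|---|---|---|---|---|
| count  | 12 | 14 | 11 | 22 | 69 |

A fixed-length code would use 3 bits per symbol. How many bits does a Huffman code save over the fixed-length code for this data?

138

Fixed-length: 3 bits × 128 symbols = 384 bits.
Huffman merges:
combine th(11), ze(12) → 23
combine et(14), be(22) → 36
combine 23, 36 → 59
combine 59, de(69) → 128
Huffman total = 23 + 36 + 59 + 128 = 246 bits.
Saving = 384 − 246 = 138 bits.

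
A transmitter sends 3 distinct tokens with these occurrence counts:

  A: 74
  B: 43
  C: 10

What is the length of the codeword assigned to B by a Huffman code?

2

Huffman merges, smallest pair first:
C(10) + B(43) → 53
53 + A(74) → 127
B's leaf is at depth 2, giving a 2-bit codeword.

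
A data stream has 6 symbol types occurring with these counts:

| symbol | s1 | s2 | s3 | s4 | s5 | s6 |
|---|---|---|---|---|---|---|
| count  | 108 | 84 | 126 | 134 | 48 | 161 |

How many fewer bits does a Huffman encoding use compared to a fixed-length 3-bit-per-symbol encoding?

Fixed-length: 3 bits × 661 symbols = 1983 bits.
Huffman merges:
combine s5(48), s2(84) → 132
combine s1(108), s3(126) → 234
combine 132, s4(134) → 266
combine s6(161), 234 → 395
combine 266, 395 → 661
Huffman total = 132 + 234 + 266 + 395 + 661 = 1688 bits.
Saving = 1983 − 1688 = 295 bits.

295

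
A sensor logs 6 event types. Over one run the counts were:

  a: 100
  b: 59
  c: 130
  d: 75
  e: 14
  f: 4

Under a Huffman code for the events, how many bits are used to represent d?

2

Repeatedly merge the two smallest:
f(4) + e(14) → 18
18 + b(59) → 77
d(75) + 77 → 152
a(100) + c(130) → 230
152 + 230 → 382
d sits 2 levels below the root, so its codeword is 2 bits.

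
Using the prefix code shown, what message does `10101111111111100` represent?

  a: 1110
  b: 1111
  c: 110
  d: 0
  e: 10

eebbad

Read left to right; each codeword is recognised as soon as it completes (prefix code):
  10→e | 10→e | 1111→b | 1111→b | 1110→a | 0→d
Decoded message: eebbad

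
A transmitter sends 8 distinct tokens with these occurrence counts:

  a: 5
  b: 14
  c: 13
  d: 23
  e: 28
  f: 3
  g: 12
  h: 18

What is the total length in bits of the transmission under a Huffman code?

Greedily combine the two least-frequent nodes:
merge f(3) and a(5): 8
merge 8 and g(12): 20
merge c(13) and b(14): 27
merge h(18) and 20: 38
merge d(23) and 27: 50
merge e(28) and 38: 66
merge 50 and 66: 116
Total encoded bits = sum of merged weights = 8 + 20 + 27 + 38 + 50 + 66 + 116 = 325.

325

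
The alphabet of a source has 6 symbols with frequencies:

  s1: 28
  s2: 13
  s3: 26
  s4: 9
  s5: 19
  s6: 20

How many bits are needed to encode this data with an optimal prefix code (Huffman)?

291

Merge the two smallest weights repeatedly:
s4(9) + s2(13) → 22
s5(19) + s6(20) → 39
22 + s3(26) → 48
s1(28) + 39 → 67
48 + 67 → 115
Total encoded bits = sum of merged weights = 22 + 39 + 48 + 67 + 115 = 291.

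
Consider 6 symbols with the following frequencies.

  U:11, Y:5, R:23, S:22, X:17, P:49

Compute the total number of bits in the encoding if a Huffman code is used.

299

Merge the two smallest weights repeatedly:
merge Y(5) and U(11): 16
merge 16 and X(17): 33
merge S(22) and R(23): 45
merge 33 and 45: 78
merge P(49) and 78: 127
Total encoded bits = sum of merged weights = 16 + 33 + 45 + 78 + 127 = 299.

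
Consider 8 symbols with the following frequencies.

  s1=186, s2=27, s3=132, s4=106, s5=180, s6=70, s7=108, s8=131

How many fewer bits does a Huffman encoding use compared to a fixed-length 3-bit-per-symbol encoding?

89

Fixed-length: 3 bits × 940 symbols = 2820 bits.
Huffman merges:
merge s2(27) and s6(70): 97
merge 97 and s4(106): 203
merge s7(108) and s8(131): 239
merge s3(132) and s5(180): 312
merge s1(186) and 203: 389
merge 239 and 312: 551
merge 389 and 551: 940
Huffman total = 97 + 203 + 239 + 312 + 389 + 551 + 940 = 2731 bits.
Saving = 2820 − 2731 = 89 bits.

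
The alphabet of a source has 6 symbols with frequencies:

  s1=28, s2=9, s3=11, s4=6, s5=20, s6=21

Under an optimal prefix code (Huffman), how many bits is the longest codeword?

Merge the two lowest-weight nodes at each step:
combine s4(6), s2(9) → 15
combine s3(11), 15 → 26
combine s5(20), s6(21) → 41
combine 26, s1(28) → 54
combine 41, 54 → 95
The first pair merged (s4, s2) ends up deepest, at depth 4.

4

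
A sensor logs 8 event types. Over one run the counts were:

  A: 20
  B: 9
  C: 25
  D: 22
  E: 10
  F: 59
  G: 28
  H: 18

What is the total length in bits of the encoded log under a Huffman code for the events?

533

Merge the two smallest weights repeatedly:
merge B(9) and E(10): 19
merge H(18) and 19: 37
merge A(20) and D(22): 42
merge C(25) and G(28): 53
merge 37 and 42: 79
merge 53 and F(59): 112
merge 79 and 112: 191
Total encoded bits = sum of merged weights = 19 + 37 + 42 + 53 + 79 + 112 + 191 = 533.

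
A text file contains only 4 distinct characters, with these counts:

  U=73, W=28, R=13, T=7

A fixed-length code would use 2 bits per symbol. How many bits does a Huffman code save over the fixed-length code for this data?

53

Fixed-length: 2 bits × 121 symbols = 242 bits.
Huffman merges:
merge T(7) and R(13): 20
merge 20 and W(28): 48
merge 48 and U(73): 121
Huffman total = 20 + 48 + 121 = 189 bits.
Saving = 242 − 189 = 53 bits.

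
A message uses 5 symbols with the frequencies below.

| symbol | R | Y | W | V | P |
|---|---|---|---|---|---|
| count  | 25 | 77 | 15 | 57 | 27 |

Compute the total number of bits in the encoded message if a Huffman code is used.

432

Merge the two smallest weights repeatedly:
W(15) + R(25) → 40
P(27) + 40 → 67
V(57) + 67 → 124
Y(77) + 124 → 201
Each symbol's bit-cost is frequency × depth; summing gives 432 bits (equivalently 40 + 67 + 124 + 201).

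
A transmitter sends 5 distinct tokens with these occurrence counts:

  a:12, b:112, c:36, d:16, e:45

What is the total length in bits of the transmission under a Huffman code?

422

Build the Huffman tree bottom-up:
merge a(12) and d(16): 28
merge 28 and c(36): 64
merge e(45) and 64: 109
merge 109 and b(112): 221
Total encoded bits = sum of merged weights = 28 + 64 + 109 + 221 = 422.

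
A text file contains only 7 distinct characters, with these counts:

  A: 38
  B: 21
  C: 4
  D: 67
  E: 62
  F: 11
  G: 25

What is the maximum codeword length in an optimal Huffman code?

Merge the two lowest-weight nodes at each step:
merge C(4) and F(11): 15
merge 15 and B(21): 36
merge G(25) and 36: 61
merge A(38) and 61: 99
merge E(62) and D(67): 129
merge 99 and 129: 228
Maximum depth reached is 5.

5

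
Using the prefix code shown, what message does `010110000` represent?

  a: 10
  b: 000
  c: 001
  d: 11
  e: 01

eeab

Read left to right; each codeword is recognised as soon as it completes (prefix code):
  01→e | 01→e | 10→a | 000→b
Decoded message: eeab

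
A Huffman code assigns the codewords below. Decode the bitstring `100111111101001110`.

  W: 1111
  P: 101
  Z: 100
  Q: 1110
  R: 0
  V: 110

Read left to right; each codeword is recognised as soon as it completes (prefix code):
  100→Z | 1111→W | 1110→Q | 100→Z | 1110→Q
Decoded message: ZWQZQ

ZWQZQ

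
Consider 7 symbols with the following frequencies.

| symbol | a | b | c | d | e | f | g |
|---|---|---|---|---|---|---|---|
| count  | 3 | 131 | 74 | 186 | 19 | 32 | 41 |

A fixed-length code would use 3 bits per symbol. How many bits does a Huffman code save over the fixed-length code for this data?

332

Fixed-length: 3 bits × 486 symbols = 1458 bits.
Huffman merges:
a(3) + e(19) → 22
22 + f(32) → 54
g(41) + 54 → 95
c(74) + 95 → 169
b(131) + 169 → 300
d(186) + 300 → 486
Huffman total = 22 + 54 + 95 + 169 + 300 + 486 = 1126 bits.
Saving = 1458 − 1126 = 332 bits.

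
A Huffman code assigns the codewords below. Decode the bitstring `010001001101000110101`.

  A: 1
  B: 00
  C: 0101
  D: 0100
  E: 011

DDAADEC

Read left to right; each codeword is recognised as soon as it completes (prefix code):
  0100→D | 0100→D | 1→A | 1→A | 0100→D | 011→E | 0101→C
Decoded message: DDAADEC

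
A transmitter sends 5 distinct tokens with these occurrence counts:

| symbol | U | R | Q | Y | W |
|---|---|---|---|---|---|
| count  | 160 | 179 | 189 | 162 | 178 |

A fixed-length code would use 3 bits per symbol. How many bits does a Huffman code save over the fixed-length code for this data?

Fixed-length: 3 bits × 868 symbols = 2604 bits.
Huffman merges:
merge U(160) and Y(162): 322
merge W(178) and R(179): 357
merge Q(189) and 322: 511
merge 357 and 511: 868
Huffman total = 322 + 357 + 511 + 868 = 2058 bits.
Saving = 2604 − 2058 = 546 bits.

546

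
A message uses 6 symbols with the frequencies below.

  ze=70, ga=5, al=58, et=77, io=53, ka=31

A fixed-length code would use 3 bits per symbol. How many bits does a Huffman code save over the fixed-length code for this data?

Fixed-length: 3 bits × 294 symbols = 882 bits.
Huffman merges:
combine ga(5), ka(31) → 36
combine 36, io(53) → 89
combine al(58), ze(70) → 128
combine et(77), 89 → 166
combine 128, 166 → 294
Huffman total = 36 + 89 + 128 + 166 + 294 = 713 bits.
Saving = 882 − 713 = 169 bits.

169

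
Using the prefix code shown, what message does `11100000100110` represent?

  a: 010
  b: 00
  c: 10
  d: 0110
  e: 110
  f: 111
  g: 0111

fbbad

Read left to right; each codeword is recognised as soon as it completes (prefix code):
  111→f | 00→b | 00→b | 010→a | 0110→d
Decoded message: fbbad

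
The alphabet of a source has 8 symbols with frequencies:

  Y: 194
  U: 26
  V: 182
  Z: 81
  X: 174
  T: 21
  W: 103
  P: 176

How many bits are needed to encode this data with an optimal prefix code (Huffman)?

2670

Merge the two smallest weights repeatedly:
combine T(21), U(26) → 47
combine 47, Z(81) → 128
combine W(103), 128 → 231
combine X(174), P(176) → 350
combine V(182), Y(194) → 376
combine 231, 350 → 581
combine 376, 581 → 957
Each symbol's bit-cost is frequency × depth; summing gives 2670 bits (equivalently 47 + 128 + 231 + 350 + 376 + 581 + 957).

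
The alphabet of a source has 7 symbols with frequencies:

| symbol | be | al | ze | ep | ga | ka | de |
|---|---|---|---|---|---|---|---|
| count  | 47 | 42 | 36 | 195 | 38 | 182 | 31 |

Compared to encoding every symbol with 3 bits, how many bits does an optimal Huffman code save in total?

311

Fixed-length: 3 bits × 571 symbols = 1713 bits.
Huffman merges:
merge de(31) and ze(36): 67
merge ga(38) and al(42): 80
merge be(47) and 67: 114
merge 80 and 114: 194
merge ka(182) and 194: 376
merge ep(195) and 376: 571
Huffman total = 67 + 80 + 114 + 194 + 376 + 571 = 1402 bits.
Saving = 1713 − 1402 = 311 bits.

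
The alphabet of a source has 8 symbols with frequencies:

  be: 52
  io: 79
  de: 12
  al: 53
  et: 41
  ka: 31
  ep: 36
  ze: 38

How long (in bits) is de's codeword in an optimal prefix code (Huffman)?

4

Build the tree from the bottom:
de(12) + ka(31) → 43
ep(36) + ze(38) → 74
et(41) + 43 → 84
be(52) + al(53) → 105
74 + io(79) → 153
84 + 105 → 189
153 + 189 → 342
The subtree containing de is merged 4 times, so code length = 4.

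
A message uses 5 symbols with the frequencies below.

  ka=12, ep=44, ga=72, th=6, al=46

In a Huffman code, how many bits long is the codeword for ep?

Build the tree from the bottom:
th(6) + ka(12) → 18
18 + ep(44) → 62
al(46) + 62 → 108
ga(72) + 108 → 180
The subtree containing ep is merged 3 times, so code length = 3.

3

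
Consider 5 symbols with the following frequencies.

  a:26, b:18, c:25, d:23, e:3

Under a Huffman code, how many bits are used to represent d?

Build the tree from the bottom:
e(3) + b(18) → 21
21 + d(23) → 44
c(25) + a(26) → 51
44 + 51 → 95
d sits 2 levels below the root, so its codeword is 2 bits.

2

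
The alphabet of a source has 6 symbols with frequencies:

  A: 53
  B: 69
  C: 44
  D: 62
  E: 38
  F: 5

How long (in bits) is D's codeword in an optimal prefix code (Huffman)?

2

Repeatedly merge the two smallest:
combine F(5), E(38) → 43
combine 43, C(44) → 87
combine A(53), D(62) → 115
combine B(69), 87 → 156
combine 115, 156 → 271
D sits 2 levels below the root, so its codeword is 2 bits.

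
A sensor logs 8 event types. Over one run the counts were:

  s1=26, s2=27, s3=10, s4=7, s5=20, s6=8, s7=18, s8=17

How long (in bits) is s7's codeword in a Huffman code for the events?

3

Build the tree from the bottom:
merge s4(7) and s6(8): 15
merge s3(10) and 15: 25
merge s8(17) and s7(18): 35
merge s5(20) and 25: 45
merge s1(26) and s2(27): 53
merge 35 and 45: 80
merge 53 and 80: 133
s7's leaf is at depth 3, giving a 3-bit codeword.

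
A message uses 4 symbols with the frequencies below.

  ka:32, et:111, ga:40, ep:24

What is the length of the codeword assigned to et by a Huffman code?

Huffman merges, smallest pair first:
combine ep(24), ka(32) → 56
combine ga(40), 56 → 96
combine 96, et(111) → 207
et is a child of the root — depth 1, so its codeword is a single bit.

1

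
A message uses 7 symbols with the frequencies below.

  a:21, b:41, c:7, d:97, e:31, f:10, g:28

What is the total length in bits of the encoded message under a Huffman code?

566

Greedily combine the two least-frequent nodes:
combine c(7), f(10) → 17
combine 17, a(21) → 38
combine g(28), e(31) → 59
combine 38, b(41) → 79
combine 59, 79 → 138
combine d(97), 138 → 235
The encoded length is the sum of every internal node's weight: 17 + 38 + 59 + 79 + 138 + 235 = 566 bits.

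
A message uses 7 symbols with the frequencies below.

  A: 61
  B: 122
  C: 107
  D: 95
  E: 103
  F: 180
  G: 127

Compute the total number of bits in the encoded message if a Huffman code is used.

2205

Build the Huffman tree bottom-up:
combine A(61), D(95) → 156
combine E(103), C(107) → 210
combine B(122), G(127) → 249
combine 156, F(180) → 336
combine 210, 249 → 459
combine 336, 459 → 795
Total encoded bits = sum of merged weights = 156 + 210 + 249 + 336 + 459 + 795 = 2205.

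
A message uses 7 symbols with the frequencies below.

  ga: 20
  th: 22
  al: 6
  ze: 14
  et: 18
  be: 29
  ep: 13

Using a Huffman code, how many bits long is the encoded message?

334

Merge the two smallest weights repeatedly:
merge al(6) and ep(13): 19
merge ze(14) and et(18): 32
merge 19 and ga(20): 39
merge th(22) and be(29): 51
merge 32 and 39: 71
merge 51 and 71: 122
Total encoded bits = sum of merged weights = 19 + 32 + 39 + 51 + 71 + 122 = 334.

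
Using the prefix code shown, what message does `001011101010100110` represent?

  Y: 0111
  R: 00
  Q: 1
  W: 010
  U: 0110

RQYWQWU

Read left to right; each codeword is recognised as soon as it completes (prefix code):
  00→R | 1→Q | 0111→Y | 010→W | 1→Q | 010→W | 0110→U
Decoded message: RQYWQWU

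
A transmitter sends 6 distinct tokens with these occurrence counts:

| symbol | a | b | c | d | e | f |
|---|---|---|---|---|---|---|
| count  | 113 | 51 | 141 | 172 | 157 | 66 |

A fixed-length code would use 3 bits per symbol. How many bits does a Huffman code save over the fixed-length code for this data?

Fixed-length: 3 bits × 700 symbols = 2100 bits.
Huffman merges:
combine b(51), f(66) → 117
combine a(113), 117 → 230
combine c(141), e(157) → 298
combine d(172), 230 → 402
combine 298, 402 → 700
Huffman total = 117 + 230 + 298 + 402 + 700 = 1747 bits.
Saving = 2100 − 1747 = 353 bits.

353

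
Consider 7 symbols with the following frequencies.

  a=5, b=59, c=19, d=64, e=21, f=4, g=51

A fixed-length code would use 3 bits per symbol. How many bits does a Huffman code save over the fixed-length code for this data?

Fixed-length: 3 bits × 223 symbols = 669 bits.
Huffman merges:
combine f(4), a(5) → 9
combine 9, c(19) → 28
combine e(21), 28 → 49
combine 49, g(51) → 100
combine b(59), d(64) → 123
combine 100, 123 → 223
Huffman total = 9 + 28 + 49 + 100 + 123 + 223 = 532 bits.
Saving = 669 − 532 = 137 bits.

137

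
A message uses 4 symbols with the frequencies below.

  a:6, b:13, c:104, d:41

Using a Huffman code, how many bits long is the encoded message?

243

Greedily combine the two least-frequent nodes:
a(6) + b(13) → 19
19 + d(41) → 60
60 + c(104) → 164
Total encoded bits = sum of merged weights = 19 + 60 + 164 = 243.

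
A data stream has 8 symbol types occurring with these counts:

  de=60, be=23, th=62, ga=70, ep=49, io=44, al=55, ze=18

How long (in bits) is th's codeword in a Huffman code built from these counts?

Huffman merges, smallest pair first:
merge ze(18) and be(23): 41
merge 41 and io(44): 85
merge ep(49) and al(55): 104
merge de(60) and th(62): 122
merge ga(70) and 85: 155
merge 104 and 122: 226
merge 155 and 226: 381
The subtree containing th is merged 3 times, so code length = 3.

3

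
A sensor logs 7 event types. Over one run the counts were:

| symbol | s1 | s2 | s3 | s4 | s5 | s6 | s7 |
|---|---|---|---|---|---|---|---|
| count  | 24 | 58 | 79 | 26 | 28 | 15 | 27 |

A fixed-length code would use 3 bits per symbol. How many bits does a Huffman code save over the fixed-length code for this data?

Fixed-length: 3 bits × 257 symbols = 771 bits.
Huffman merges:
merge s6(15) and s1(24): 39
merge s4(26) and s7(27): 53
merge s5(28) and 39: 67
merge 53 and s2(58): 111
merge 67 and s3(79): 146
merge 111 and 146: 257
Huffman total = 39 + 53 + 67 + 111 + 146 + 257 = 673 bits.
Saving = 771 − 673 = 98 bits.

98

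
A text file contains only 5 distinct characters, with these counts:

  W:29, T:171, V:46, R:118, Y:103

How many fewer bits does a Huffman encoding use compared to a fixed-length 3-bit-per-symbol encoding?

Fixed-length: 3 bits × 467 symbols = 1401 bits.
Huffman merges:
merge W(29) and V(46): 75
merge 75 and Y(103): 178
merge R(118) and T(171): 289
merge 178 and 289: 467
Huffman total = 75 + 178 + 289 + 467 = 1009 bits.
Saving = 1401 − 1009 = 392 bits.

392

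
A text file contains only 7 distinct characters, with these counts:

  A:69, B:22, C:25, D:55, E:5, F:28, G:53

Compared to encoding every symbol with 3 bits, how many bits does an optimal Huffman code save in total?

Fixed-length: 3 bits × 257 symbols = 771 bits.
Huffman merges:
combine E(5), B(22) → 27
combine C(25), 27 → 52
combine F(28), 52 → 80
combine G(53), D(55) → 108
combine A(69), 80 → 149
combine 108, 149 → 257
Huffman total = 27 + 52 + 80 + 108 + 149 + 257 = 673 bits.
Saving = 771 − 673 = 98 bits.

98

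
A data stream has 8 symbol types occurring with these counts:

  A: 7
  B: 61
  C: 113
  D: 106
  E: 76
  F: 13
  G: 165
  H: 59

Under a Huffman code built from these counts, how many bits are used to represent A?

5

Repeatedly merge the two smallest:
combine A(7), F(13) → 20
combine 20, H(59) → 79
combine B(61), E(76) → 137
combine 79, D(106) → 185
combine C(113), 137 → 250
combine G(165), 185 → 350
combine 250, 350 → 600
The subtree containing A is merged 5 times, so code length = 5.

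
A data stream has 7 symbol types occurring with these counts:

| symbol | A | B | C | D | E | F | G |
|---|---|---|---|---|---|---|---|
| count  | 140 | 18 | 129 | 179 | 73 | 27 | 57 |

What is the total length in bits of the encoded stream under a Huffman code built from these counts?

Greedily combine the two least-frequent nodes:
combine B(18), F(27) → 45
combine 45, G(57) → 102
combine E(73), 102 → 175
combine C(129), A(140) → 269
combine 175, D(179) → 354
combine 269, 354 → 623
Total encoded bits = sum of merged weights = 45 + 102 + 175 + 269 + 354 + 623 = 1568.

1568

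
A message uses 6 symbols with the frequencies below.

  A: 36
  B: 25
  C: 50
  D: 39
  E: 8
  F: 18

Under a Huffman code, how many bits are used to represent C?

2

Huffman merges, smallest pair first:
merge E(8) and F(18): 26
merge B(25) and 26: 51
merge A(36) and D(39): 75
merge C(50) and 51: 101
merge 75 and 101: 176
The subtree containing C is merged 2 times, so code length = 2.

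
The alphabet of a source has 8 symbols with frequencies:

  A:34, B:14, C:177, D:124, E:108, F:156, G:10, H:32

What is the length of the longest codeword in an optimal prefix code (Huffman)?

6

Merge the two lowest-weight nodes at each step:
combine G(10), B(14) → 24
combine 24, H(32) → 56
combine A(34), 56 → 90
combine 90, E(108) → 198
combine D(124), F(156) → 280
combine C(177), 198 → 375
combine 280, 375 → 655
The first pair merged (G, B) ends up deepest, at depth 6.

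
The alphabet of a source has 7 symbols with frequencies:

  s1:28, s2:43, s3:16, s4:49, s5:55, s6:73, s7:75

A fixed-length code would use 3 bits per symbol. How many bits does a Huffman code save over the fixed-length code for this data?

Fixed-length: 3 bits × 339 symbols = 1017 bits.
Huffman merges:
merge s3(16) and s1(28): 44
merge s2(43) and 44: 87
merge s4(49) and s5(55): 104
merge s6(73) and s7(75): 148
merge 87 and 104: 191
merge 148 and 191: 339
Huffman total = 44 + 87 + 104 + 148 + 191 + 339 = 913 bits.
Saving = 1017 − 913 = 104 bits.

104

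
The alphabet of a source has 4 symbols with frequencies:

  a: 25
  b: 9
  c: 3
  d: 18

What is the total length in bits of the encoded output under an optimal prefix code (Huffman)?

Merge the two smallest weights repeatedly:
merge c(3) and b(9): 12
merge 12 and d(18): 30
merge a(25) and 30: 55
Total encoded bits = sum of merged weights = 12 + 30 + 55 = 97.

97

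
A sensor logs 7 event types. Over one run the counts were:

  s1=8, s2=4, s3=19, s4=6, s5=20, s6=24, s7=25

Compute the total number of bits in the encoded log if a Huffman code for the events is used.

Greedily combine the two least-frequent nodes:
s2(4) + s4(6) → 10
s1(8) + 10 → 18
18 + s3(19) → 37
s5(20) + s6(24) → 44
s7(25) + 37 → 62
44 + 62 → 106
The encoded length is the sum of every internal node's weight: 10 + 18 + 37 + 44 + 62 + 106 = 277 bits.

277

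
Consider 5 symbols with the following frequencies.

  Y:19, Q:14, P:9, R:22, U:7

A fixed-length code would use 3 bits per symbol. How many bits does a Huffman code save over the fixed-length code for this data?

Fixed-length: 3 bits × 71 symbols = 213 bits.
Huffman merges:
combine U(7), P(9) → 16
combine Q(14), 16 → 30
combine Y(19), R(22) → 41
combine 30, 41 → 71
Huffman total = 16 + 30 + 41 + 71 = 158 bits.
Saving = 213 − 158 = 55 bits.

55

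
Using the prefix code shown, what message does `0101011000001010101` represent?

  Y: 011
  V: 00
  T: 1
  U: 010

UTYVVUTUT

Read left to right; each codeword is recognised as soon as it completes (prefix code):
  010→U | 1→T | 011→Y | 00→V | 00→V | 010→U | 1→T | 010→U | 1→T
Decoded message: UTYVVUTUT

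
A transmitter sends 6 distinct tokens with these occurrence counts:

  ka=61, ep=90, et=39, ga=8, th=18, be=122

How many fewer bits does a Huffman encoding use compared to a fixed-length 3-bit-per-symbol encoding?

247

Fixed-length: 3 bits × 338 symbols = 1014 bits.
Huffman merges:
combine ga(8), th(18) → 26
combine 26, et(39) → 65
combine ka(61), 65 → 126
combine ep(90), be(122) → 212
combine 126, 212 → 338
Huffman total = 26 + 65 + 126 + 212 + 338 = 767 bits.
Saving = 1014 − 767 = 247 bits.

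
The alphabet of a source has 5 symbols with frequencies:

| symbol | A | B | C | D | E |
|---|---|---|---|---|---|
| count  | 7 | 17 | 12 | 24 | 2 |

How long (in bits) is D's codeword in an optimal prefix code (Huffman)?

Build the tree from the bottom:
combine E(2), A(7) → 9
combine 9, C(12) → 21
combine B(17), 21 → 38
combine D(24), 38 → 62
D is merged only at the final step, so code length = 1.

1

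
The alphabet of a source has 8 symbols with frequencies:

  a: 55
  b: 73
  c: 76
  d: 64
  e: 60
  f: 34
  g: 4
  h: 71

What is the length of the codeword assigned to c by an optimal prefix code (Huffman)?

2

Huffman merges, smallest pair first:
g(4) + f(34) → 38
38 + a(55) → 93
e(60) + d(64) → 124
h(71) + b(73) → 144
c(76) + 93 → 169
124 + 144 → 268
169 + 268 → 437
c sits 2 levels below the root, so its codeword is 2 bits.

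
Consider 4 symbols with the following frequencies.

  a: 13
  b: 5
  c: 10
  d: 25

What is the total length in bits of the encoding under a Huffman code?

Build the Huffman tree bottom-up:
merge b(5) and c(10): 15
merge a(13) and 15: 28
merge d(25) and 28: 53
Each symbol's bit-cost is frequency × depth; summing gives 96 bits (equivalently 15 + 28 + 53).

96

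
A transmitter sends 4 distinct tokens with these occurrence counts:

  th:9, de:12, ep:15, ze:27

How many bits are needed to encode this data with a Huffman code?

120

Greedily combine the two least-frequent nodes:
combine th(9), de(12) → 21
combine ep(15), 21 → 36
combine ze(27), 36 → 63
Total encoded bits = sum of merged weights = 21 + 36 + 63 = 120.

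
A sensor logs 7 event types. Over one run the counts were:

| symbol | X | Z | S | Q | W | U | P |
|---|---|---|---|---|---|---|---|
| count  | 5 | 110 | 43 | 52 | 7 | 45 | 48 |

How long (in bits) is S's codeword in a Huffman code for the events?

Repeatedly merge the two smallest:
combine X(5), W(7) → 12
combine 12, S(43) → 55
combine U(45), P(48) → 93
combine Q(52), 55 → 107
combine 93, 107 → 200
combine Z(110), 200 → 310
S's leaf is at depth 4, giving a 4-bit codeword.

4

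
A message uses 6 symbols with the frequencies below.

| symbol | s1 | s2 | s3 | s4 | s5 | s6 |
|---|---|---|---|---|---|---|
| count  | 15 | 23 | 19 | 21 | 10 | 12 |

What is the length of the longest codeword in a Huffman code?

Merge the two lowest-weight nodes at each step:
merge s5(10) and s6(12): 22
merge s1(15) and s3(19): 34
merge s4(21) and 22: 43
merge s2(23) and 34: 57
merge 43 and 57: 100
The rarest symbols sit at the bottom; the longest codeword is 3 bits.

3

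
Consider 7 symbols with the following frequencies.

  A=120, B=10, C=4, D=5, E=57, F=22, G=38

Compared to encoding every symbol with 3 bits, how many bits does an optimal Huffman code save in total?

Fixed-length: 3 bits × 256 symbols = 768 bits.
Huffman merges:
combine C(4), D(5) → 9
combine 9, B(10) → 19
combine 19, F(22) → 41
combine G(38), 41 → 79
combine E(57), 79 → 136
combine A(120), 136 → 256
Huffman total = 9 + 19 + 41 + 79 + 136 + 256 = 540 bits.
Saving = 768 − 540 = 228 bits.

228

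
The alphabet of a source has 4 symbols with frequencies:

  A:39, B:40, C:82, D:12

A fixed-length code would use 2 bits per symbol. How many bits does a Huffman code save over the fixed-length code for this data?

Fixed-length: 2 bits × 173 symbols = 346 bits.
Huffman merges:
combine D(12), A(39) → 51
combine B(40), 51 → 91
combine C(82), 91 → 173
Huffman total = 51 + 91 + 173 = 315 bits.
Saving = 346 − 315 = 31 bits.

31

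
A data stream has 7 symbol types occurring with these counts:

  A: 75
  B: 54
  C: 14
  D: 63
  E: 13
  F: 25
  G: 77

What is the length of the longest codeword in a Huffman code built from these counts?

5

Merge the two lowest-weight nodes at each step:
combine E(13), C(14) → 27
combine F(25), 27 → 52
combine 52, B(54) → 106
combine D(63), A(75) → 138
combine G(77), 106 → 183
combine 138, 183 → 321
Maximum depth reached is 5.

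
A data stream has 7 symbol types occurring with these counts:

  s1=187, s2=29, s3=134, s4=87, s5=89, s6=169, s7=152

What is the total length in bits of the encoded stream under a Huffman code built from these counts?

2301

Build the Huffman tree bottom-up:
s2(29) + s4(87) → 116
s5(89) + 116 → 205
s3(134) + s7(152) → 286
s6(169) + s1(187) → 356
205 + 286 → 491
356 + 491 → 847
Each symbol's bit-cost is frequency × depth; summing gives 2301 bits (equivalently 116 + 205 + 286 + 356 + 491 + 847).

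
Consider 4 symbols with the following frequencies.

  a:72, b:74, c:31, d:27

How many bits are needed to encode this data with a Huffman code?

Merge the two smallest weights repeatedly:
merge d(27) and c(31): 58
merge 58 and a(72): 130
merge b(74) and 130: 204
Total encoded bits = sum of merged weights = 58 + 130 + 204 = 392.

392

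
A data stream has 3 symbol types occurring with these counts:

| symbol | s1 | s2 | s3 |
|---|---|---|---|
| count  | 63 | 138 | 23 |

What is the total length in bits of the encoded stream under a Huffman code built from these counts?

Greedily combine the two least-frequent nodes:
combine s3(23), s1(63) → 86
combine 86, s2(138) → 224
Each symbol's bit-cost is frequency × depth; summing gives 310 bits (equivalently 86 + 224).

310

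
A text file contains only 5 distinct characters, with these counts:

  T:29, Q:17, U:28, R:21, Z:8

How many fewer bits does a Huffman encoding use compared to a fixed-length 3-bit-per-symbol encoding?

Fixed-length: 3 bits × 103 symbols = 309 bits.
Huffman merges:
merge Z(8) and Q(17): 25
merge R(21) and 25: 46
merge U(28) and T(29): 57
merge 46 and 57: 103
Huffman total = 25 + 46 + 57 + 103 = 231 bits.
Saving = 309 − 231 = 78 bits.

78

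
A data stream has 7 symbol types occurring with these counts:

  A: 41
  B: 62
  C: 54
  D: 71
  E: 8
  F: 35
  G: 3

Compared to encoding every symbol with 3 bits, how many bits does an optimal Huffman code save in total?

Fixed-length: 3 bits × 274 symbols = 822 bits.
Huffman merges:
G(3) + E(8) → 11
11 + F(35) → 46
A(41) + 46 → 87
C(54) + B(62) → 116
D(71) + 87 → 158
116 + 158 → 274
Huffman total = 11 + 46 + 87 + 116 + 158 + 274 = 692 bits.
Saving = 822 − 692 = 130 bits.

130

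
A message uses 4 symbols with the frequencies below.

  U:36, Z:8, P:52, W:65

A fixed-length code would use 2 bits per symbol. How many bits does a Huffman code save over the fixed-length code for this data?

21

Fixed-length: 2 bits × 161 symbols = 322 bits.
Huffman merges:
combine Z(8), U(36) → 44
combine 44, P(52) → 96
combine W(65), 96 → 161
Huffman total = 44 + 96 + 161 = 301 bits.
Saving = 322 − 301 = 21 bits.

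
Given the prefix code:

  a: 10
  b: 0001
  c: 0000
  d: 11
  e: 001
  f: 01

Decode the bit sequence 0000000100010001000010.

cbbbca

Read left to right; each codeword is recognised as soon as it completes (prefix code):
  0000→c | 0001→b | 0001→b | 0001→b | 0000→c | 10→a
Decoded message: cbbbca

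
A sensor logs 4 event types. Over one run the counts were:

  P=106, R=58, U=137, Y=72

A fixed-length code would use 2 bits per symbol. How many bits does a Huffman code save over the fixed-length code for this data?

Fixed-length: 2 bits × 373 symbols = 746 bits.
Huffman merges:
merge R(58) and Y(72): 130
merge P(106) and 130: 236
merge U(137) and 236: 373
Huffman total = 130 + 236 + 373 = 739 bits.
Saving = 746 − 739 = 7 bits.

7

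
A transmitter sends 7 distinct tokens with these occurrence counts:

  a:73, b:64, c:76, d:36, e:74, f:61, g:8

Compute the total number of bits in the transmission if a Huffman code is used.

Greedily combine the two least-frequent nodes:
combine g(8), d(36) → 44
combine 44, f(61) → 105
combine b(64), a(73) → 137
combine e(74), c(76) → 150
combine 105, 137 → 242
combine 150, 242 → 392
The encoded length is the sum of every internal node's weight: 44 + 105 + 137 + 150 + 242 + 392 = 1070 bits.

1070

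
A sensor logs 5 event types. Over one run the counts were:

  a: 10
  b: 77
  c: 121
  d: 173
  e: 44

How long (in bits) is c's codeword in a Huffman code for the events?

2

Huffman merges, smallest pair first:
merge a(10) and e(44): 54
merge 54 and b(77): 131
merge c(121) and 131: 252
merge d(173) and 252: 425
c sits 2 levels below the root, so its codeword is 2 bits.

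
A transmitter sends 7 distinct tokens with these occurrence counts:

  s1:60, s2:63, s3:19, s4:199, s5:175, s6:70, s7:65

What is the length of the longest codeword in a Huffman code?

4

Merge the two lowest-weight nodes at each step:
merge s3(19) and s1(60): 79
merge s2(63) and s7(65): 128
merge s6(70) and 79: 149
merge 128 and 149: 277
merge s5(175) and s4(199): 374
merge 277 and 374: 651
The first pair merged (s3, s1) ends up deepest, at depth 4.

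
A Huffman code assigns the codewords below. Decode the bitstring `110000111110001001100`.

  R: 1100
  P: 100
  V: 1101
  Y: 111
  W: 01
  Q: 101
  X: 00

Read left to right; each codeword is recognised as soon as it completes (prefix code):
  1100→R | 00→X | 111→Y | 1100→R | 01→W | 00→X | 1100→R
Decoded message: RXYRWXR

RXYRWXR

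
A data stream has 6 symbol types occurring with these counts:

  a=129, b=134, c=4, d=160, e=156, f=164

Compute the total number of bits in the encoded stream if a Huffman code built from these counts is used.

1894

Merge the two smallest weights repeatedly:
merge c(4) and a(129): 133
merge 133 and b(134): 267
merge e(156) and d(160): 316
merge f(164) and 267: 431
merge 316 and 431: 747
The encoded length is the sum of every internal node's weight: 133 + 267 + 316 + 431 + 747 = 1894 bits.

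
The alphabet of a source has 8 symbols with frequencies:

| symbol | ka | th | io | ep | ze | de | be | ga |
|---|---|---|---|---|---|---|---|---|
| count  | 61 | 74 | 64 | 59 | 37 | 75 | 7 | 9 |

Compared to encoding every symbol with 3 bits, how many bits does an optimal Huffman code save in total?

Fixed-length: 3 bits × 386 symbols = 1158 bits.
Huffman merges:
be(7) + ga(9) → 16
16 + ze(37) → 53
53 + ep(59) → 112
ka(61) + io(64) → 125
th(74) + de(75) → 149
112 + 125 → 237
149 + 237 → 386
Huffman total = 16 + 53 + 112 + 125 + 149 + 237 + 386 = 1078 bits.
Saving = 1158 − 1078 = 80 bits.

80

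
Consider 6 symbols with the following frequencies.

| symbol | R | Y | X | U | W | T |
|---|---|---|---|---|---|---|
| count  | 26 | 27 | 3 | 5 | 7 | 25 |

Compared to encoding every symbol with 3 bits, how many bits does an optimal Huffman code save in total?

70

Fixed-length: 3 bits × 93 symbols = 279 bits.
Huffman merges:
merge X(3) and U(5): 8
merge W(7) and 8: 15
merge 15 and T(25): 40
merge R(26) and Y(27): 53
merge 40 and 53: 93
Huffman total = 8 + 15 + 40 + 53 + 93 = 209 bits.
Saving = 279 − 209 = 70 bits.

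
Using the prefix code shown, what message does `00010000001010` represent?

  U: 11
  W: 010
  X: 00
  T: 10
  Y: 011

XWXXWT

Read left to right; each codeword is recognised as soon as it completes (prefix code):
  00→X | 010→W | 00→X | 00→X | 010→W | 10→T
Decoded message: XWXXWT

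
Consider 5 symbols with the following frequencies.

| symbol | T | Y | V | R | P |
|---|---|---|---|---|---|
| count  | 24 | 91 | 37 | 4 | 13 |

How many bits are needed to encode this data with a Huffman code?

305

Merge the two smallest weights repeatedly:
merge R(4) and P(13): 17
merge 17 and T(24): 41
merge V(37) and 41: 78
merge 78 and Y(91): 169
Each symbol's bit-cost is frequency × depth; summing gives 305 bits (equivalently 17 + 41 + 78 + 169).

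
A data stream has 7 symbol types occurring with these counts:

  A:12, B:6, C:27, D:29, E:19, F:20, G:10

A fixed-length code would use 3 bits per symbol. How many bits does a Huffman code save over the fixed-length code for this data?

Fixed-length: 3 bits × 123 symbols = 369 bits.
Huffman merges:
B(6) + G(10) → 16
A(12) + 16 → 28
E(19) + F(20) → 39
C(27) + 28 → 55
D(29) + 39 → 68
55 + 68 → 123
Huffman total = 16 + 28 + 39 + 55 + 68 + 123 = 329 bits.
Saving = 369 − 329 = 40 bits.

40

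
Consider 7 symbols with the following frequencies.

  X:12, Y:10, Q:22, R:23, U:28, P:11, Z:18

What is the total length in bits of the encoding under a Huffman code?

342

Merge the two smallest weights repeatedly:
Y(10) + P(11) → 21
X(12) + Z(18) → 30
21 + Q(22) → 43
R(23) + U(28) → 51
30 + 43 → 73
51 + 73 → 124
Each symbol's bit-cost is frequency × depth; summing gives 342 bits (equivalently 21 + 30 + 43 + 51 + 73 + 124).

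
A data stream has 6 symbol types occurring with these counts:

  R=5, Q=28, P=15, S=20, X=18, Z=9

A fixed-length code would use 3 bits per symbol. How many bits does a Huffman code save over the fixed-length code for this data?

Fixed-length: 3 bits × 95 symbols = 285 bits.
Huffman merges:
R(5) + Z(9) → 14
14 + P(15) → 29
X(18) + S(20) → 38
Q(28) + 29 → 57
38 + 57 → 95
Huffman total = 14 + 29 + 38 + 57 + 95 = 233 bits.
Saving = 285 − 233 = 52 bits.

52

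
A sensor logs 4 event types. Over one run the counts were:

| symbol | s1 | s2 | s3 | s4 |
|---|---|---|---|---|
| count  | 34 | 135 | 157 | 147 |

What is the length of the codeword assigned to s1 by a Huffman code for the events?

2

Huffman merges, smallest pair first:
s1(34) + s2(135) → 169
s4(147) + s3(157) → 304
169 + 304 → 473
s1 sits 2 levels below the root, so its codeword is 2 bits.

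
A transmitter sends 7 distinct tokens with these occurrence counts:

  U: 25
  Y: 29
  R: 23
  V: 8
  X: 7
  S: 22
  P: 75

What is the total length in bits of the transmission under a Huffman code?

Greedily combine the two least-frequent nodes:
combine X(7), V(8) → 15
combine 15, S(22) → 37
combine R(23), U(25) → 48
combine Y(29), 37 → 66
combine 48, 66 → 114
combine P(75), 114 → 189
Each symbol's bit-cost is frequency × depth; summing gives 469 bits (equivalently 15 + 37 + 48 + 66 + 114 + 189).

469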